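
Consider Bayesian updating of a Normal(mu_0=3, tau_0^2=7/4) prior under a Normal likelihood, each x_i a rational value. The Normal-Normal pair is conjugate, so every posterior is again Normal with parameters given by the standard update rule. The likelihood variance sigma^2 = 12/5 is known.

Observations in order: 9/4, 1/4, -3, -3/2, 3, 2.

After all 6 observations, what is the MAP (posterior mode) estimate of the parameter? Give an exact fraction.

obs 1: x=9/4 → posterior Normal(891/332, 84/83)
obs 2: x=1/4 → posterior Normal(463/236, 42/59)
obs 3: x=-3 → posterior Normal(253/306, 28/51)
obs 4: x=-3/2 → posterior Normal(37/94, 21/47)
obs 5: x=3 → posterior Normal(179/223, 84/223)
obs 6: x=2 → posterior Normal(83/86, 14/43)

83/86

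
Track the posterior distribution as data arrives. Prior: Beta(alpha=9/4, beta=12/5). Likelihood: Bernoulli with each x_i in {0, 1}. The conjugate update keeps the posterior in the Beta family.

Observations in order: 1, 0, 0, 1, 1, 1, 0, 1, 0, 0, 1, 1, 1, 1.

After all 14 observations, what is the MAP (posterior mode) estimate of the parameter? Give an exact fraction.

obs 1: x=1 → posterior Beta(13/4, 12/5)
obs 2: x=0 → posterior Beta(13/4, 17/5)
obs 3: x=0 → posterior Beta(13/4, 22/5)
obs 4: x=1 → posterior Beta(17/4, 22/5)
obs 5: x=1 → posterior Beta(21/4, 22/5)
obs 6: x=1 → posterior Beta(25/4, 22/5)
obs 7: x=0 → posterior Beta(25/4, 27/5)
obs 8: x=1 → posterior Beta(29/4, 27/5)
obs 9: x=0 → posterior Beta(29/4, 32/5)
obs 10: x=0 → posterior Beta(29/4, 37/5)
obs 11: x=1 → posterior Beta(33/4, 37/5)
obs 12: x=1 → posterior Beta(37/4, 37/5)
obs 13: x=1 → posterior Beta(41/4, 37/5)
obs 14: x=1 → posterior Beta(45/4, 37/5)

205/333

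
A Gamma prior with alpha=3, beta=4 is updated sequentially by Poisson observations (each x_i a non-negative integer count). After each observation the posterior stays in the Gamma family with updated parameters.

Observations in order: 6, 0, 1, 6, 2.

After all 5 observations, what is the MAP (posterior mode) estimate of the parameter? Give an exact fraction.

17/9

obs 1: x=6 → posterior Gamma(9, 5)
obs 2: x=0 → posterior Gamma(9, 6)
obs 3: x=1 → posterior Gamma(10, 7)
obs 4: x=6 → posterior Gamma(16, 8)
obs 5: x=2 → posterior Gamma(18, 9)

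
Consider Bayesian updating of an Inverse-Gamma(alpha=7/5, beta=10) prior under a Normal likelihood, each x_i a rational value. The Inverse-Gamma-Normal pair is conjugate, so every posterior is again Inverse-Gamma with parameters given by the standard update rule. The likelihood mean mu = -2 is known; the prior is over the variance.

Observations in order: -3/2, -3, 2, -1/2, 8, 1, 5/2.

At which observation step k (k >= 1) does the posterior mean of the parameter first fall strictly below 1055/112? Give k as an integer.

k = 2

obs 1: x=-3/2 → posterior Inverse-Gamma(19/10, 81/8)
obs 2: x=-3 → posterior Inverse-Gamma(12/5, 85/8)
obs 3: x=2 → posterior Inverse-Gamma(29/10, 149/8)
obs 4: x=-1/2 → posterior Inverse-Gamma(17/5, 79/4)
obs 5: x=8 → posterior Inverse-Gamma(39/10, 279/4)
obs 6: x=1 → posterior Inverse-Gamma(22/5, 297/4)
obs 7: x=5/2 → posterior Inverse-Gamma(49/10, 675/8)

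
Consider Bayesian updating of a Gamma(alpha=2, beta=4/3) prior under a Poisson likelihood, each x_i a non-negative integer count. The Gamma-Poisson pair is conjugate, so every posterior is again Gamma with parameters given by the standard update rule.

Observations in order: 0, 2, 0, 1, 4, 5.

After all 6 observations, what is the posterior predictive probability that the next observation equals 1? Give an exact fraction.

261316493483968462848/931322574615478515625

obs 1: x=0 → posterior Gamma(2, 7/3)
obs 2: x=2 → posterior Gamma(4, 10/3)
obs 3: x=0 → posterior Gamma(4, 13/3)
obs 4: x=1 → posterior Gamma(5, 16/3)
obs 5: x=4 → posterior Gamma(9, 19/3)
obs 6: x=5 → posterior Gamma(14, 22/3)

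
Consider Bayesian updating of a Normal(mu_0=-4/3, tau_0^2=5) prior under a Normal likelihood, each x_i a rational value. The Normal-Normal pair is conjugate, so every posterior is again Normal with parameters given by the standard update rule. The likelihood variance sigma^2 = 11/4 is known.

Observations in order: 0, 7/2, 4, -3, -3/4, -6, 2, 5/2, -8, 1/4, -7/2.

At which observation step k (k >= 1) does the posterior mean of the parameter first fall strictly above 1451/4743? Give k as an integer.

k = 2

obs 1: x=0 → posterior Normal(-44/93, 55/31)
obs 2: x=7/2 → posterior Normal(166/153, 55/51)
obs 3: x=4 → posterior Normal(406/213, 55/71)
obs 4: x=-3 → posterior Normal(226/273, 55/91)
obs 5: x=-3/4 → posterior Normal(181/333, 55/111)
obs 6: x=-6 → posterior Normal(-179/393, 55/131)
obs 7: x=2 → posterior Normal(-59/453, 55/151)
obs 8: x=5/2 → posterior Normal(91/513, 55/171)
obs 9: x=-8 → posterior Normal(-389/573, 55/191)
obs 10: x=1/4 → posterior Normal(-374/633, 55/211)
obs 11: x=-7/2 → posterior Normal(-584/693, 5/21)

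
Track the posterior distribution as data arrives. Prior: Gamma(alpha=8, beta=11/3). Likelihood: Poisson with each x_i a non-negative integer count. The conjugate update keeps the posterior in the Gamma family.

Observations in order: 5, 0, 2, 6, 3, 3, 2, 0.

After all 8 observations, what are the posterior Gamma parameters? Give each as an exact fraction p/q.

obs 1: x=5 → posterior Gamma(13, 14/3)
obs 2: x=0 → posterior Gamma(13, 17/3)
obs 3: x=2 → posterior Gamma(15, 20/3)
obs 4: x=6 → posterior Gamma(21, 23/3)
obs 5: x=3 → posterior Gamma(24, 26/3)
obs 6: x=3 → posterior Gamma(27, 29/3)
obs 7: x=2 → posterior Gamma(29, 32/3)
obs 8: x=0 → posterior Gamma(29, 35/3)

alpha=29, beta=35/3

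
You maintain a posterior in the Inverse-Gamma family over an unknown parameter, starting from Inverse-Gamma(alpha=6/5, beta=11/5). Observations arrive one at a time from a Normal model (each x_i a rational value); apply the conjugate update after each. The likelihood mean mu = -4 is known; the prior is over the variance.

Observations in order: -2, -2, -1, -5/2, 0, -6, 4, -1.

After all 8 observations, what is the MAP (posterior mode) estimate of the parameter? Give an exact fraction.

2333/248

obs 1: x=-2 → posterior Inverse-Gamma(17/10, 21/5)
obs 2: x=-2 → posterior Inverse-Gamma(11/5, 31/5)
obs 3: x=-1 → posterior Inverse-Gamma(27/10, 107/10)
obs 4: x=-5/2 → posterior Inverse-Gamma(16/5, 473/40)
obs 5: x=0 → posterior Inverse-Gamma(37/10, 793/40)
obs 6: x=-6 → posterior Inverse-Gamma(21/5, 873/40)
obs 7: x=4 → posterior Inverse-Gamma(47/10, 2153/40)
obs 8: x=-1 → posterior Inverse-Gamma(26/5, 2333/40)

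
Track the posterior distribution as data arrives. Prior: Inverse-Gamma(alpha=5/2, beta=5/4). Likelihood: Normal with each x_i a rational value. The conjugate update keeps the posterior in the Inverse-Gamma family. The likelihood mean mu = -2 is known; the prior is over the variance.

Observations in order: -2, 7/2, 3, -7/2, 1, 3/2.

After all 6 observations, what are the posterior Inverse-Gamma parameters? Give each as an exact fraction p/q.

alpha=11/2, beta=325/8

obs 1: x=-2 → posterior Inverse-Gamma(3, 5/4)
obs 2: x=7/2 → posterior Inverse-Gamma(7/2, 131/8)
obs 3: x=3 → posterior Inverse-Gamma(4, 231/8)
obs 4: x=-7/2 → posterior Inverse-Gamma(9/2, 30)
obs 5: x=1 → posterior Inverse-Gamma(5, 69/2)
obs 6: x=3/2 → posterior Inverse-Gamma(11/2, 325/8)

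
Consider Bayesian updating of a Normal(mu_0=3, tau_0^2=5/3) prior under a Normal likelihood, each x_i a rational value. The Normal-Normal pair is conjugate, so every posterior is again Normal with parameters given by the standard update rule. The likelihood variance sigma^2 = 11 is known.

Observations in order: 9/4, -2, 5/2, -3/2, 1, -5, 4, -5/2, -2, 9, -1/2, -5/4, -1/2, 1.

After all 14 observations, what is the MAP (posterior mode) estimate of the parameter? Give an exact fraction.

243/206

obs 1: x=9/4 → posterior Normal(441/152, 55/38)
obs 2: x=-2 → posterior Normal(401/172, 55/43)
obs 3: x=5/2 → posterior Normal(451/192, 55/48)
obs 4: x=-3/2 → posterior Normal(421/212, 55/53)
obs 5: x=1 → posterior Normal(441/232, 55/58)
obs 6: x=-5 → posterior Normal(341/252, 55/63)
obs 7: x=4 → posterior Normal(421/272, 55/68)
obs 8: x=-5/2 → posterior Normal(371/292, 55/73)
obs 9: x=-2 → posterior Normal(331/312, 55/78)
obs 10: x=9 → posterior Normal(511/332, 55/83)
obs 11: x=-1/2 → posterior Normal(501/352, 5/8)
obs 12: x=-5/4 → posterior Normal(119/93, 55/93)
obs 13: x=-1/2 → posterior Normal(233/196, 55/98)
obs 14: x=1 → posterior Normal(243/206, 55/103)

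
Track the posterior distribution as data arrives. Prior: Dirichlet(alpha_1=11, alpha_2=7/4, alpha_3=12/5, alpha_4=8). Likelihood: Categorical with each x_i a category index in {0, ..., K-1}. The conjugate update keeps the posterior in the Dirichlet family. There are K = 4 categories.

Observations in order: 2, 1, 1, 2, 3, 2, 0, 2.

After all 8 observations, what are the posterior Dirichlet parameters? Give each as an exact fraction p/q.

alpha_1=12, alpha_2=15/4, alpha_3=32/5, alpha_4=9

obs 1: x=2 → posterior Dirichlet(11, 7/4, 17/5, 8)
obs 2: x=1 → posterior Dirichlet(11, 11/4, 17/5, 8)
obs 3: x=1 → posterior Dirichlet(11, 15/4, 17/5, 8)
obs 4: x=2 → posterior Dirichlet(11, 15/4, 22/5, 8)
obs 5: x=3 → posterior Dirichlet(11, 15/4, 22/5, 9)
obs 6: x=2 → posterior Dirichlet(11, 15/4, 27/5, 9)
obs 7: x=0 → posterior Dirichlet(12, 15/4, 27/5, 9)
obs 8: x=2 → posterior Dirichlet(12, 15/4, 32/5, 9)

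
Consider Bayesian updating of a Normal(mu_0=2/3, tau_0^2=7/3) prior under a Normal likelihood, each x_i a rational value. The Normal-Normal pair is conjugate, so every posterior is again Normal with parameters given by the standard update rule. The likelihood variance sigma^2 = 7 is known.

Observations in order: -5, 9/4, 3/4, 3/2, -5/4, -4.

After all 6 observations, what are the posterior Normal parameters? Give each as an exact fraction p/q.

obs 1: x=-5 → posterior Normal(-3/4, 7/4)
obs 2: x=9/4 → posterior Normal(-3/20, 7/5)
obs 3: x=3/4 → posterior Normal(0, 7/6)
obs 4: x=3/2 → posterior Normal(3/14, 1)
obs 5: x=-5/4 → posterior Normal(1/32, 7/8)
obs 6: x=-4 → posterior Normal(-5/12, 7/9)

mu_0=-5/12, tau_0^2=7/9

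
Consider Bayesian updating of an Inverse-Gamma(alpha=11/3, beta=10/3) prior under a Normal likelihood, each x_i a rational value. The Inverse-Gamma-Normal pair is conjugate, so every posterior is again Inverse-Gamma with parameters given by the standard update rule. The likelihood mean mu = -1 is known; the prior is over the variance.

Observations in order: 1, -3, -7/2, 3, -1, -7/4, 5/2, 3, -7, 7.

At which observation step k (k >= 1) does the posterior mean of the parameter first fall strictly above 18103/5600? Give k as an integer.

obs 1: x=1 → posterior Inverse-Gamma(25/6, 16/3)
obs 2: x=-3 → posterior Inverse-Gamma(14/3, 22/3)
obs 3: x=-7/2 → posterior Inverse-Gamma(31/6, 251/24)
obs 4: x=3 → posterior Inverse-Gamma(17/3, 443/24)
obs 5: x=-1 → posterior Inverse-Gamma(37/6, 443/24)
obs 6: x=-7/4 → posterior Inverse-Gamma(20/3, 1799/96)
obs 7: x=5/2 → posterior Inverse-Gamma(43/6, 2387/96)
obs 8: x=3 → posterior Inverse-Gamma(23/3, 3155/96)
obs 9: x=-7 → posterior Inverse-Gamma(49/6, 4883/96)
obs 10: x=7 → posterior Inverse-Gamma(26/3, 7955/96)

k = 4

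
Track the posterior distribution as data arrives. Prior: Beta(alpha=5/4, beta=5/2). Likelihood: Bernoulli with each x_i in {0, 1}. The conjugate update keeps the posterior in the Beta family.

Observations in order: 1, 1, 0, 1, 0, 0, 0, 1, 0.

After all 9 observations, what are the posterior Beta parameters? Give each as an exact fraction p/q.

alpha=21/4, beta=15/2

obs 1: x=1 → posterior Beta(9/4, 5/2)
obs 2: x=1 → posterior Beta(13/4, 5/2)
obs 3: x=0 → posterior Beta(13/4, 7/2)
obs 4: x=1 → posterior Beta(17/4, 7/2)
obs 5: x=0 → posterior Beta(17/4, 9/2)
obs 6: x=0 → posterior Beta(17/4, 11/2)
obs 7: x=0 → posterior Beta(17/4, 13/2)
obs 8: x=1 → posterior Beta(21/4, 13/2)
obs 9: x=0 → posterior Beta(21/4, 15/2)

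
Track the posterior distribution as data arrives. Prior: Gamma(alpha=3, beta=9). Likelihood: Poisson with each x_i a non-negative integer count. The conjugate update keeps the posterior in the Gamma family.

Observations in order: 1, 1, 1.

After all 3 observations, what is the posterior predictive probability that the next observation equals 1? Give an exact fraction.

17915904/62748517

obs 1: x=1 → posterior Gamma(4, 10)
obs 2: x=1 → posterior Gamma(5, 11)
obs 3: x=1 → posterior Gamma(6, 12)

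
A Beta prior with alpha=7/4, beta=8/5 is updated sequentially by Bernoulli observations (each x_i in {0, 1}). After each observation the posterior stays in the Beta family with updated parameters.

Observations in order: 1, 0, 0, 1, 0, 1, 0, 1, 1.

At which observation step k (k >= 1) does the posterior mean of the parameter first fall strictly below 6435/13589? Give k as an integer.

k = 3

obs 1: x=1 → posterior Beta(11/4, 8/5)
obs 2: x=0 → posterior Beta(11/4, 13/5)
obs 3: x=0 → posterior Beta(11/4, 18/5)
obs 4: x=1 → posterior Beta(15/4, 18/5)
obs 5: x=0 → posterior Beta(15/4, 23/5)
obs 6: x=1 → posterior Beta(19/4, 23/5)
obs 7: x=0 → posterior Beta(19/4, 28/5)
obs 8: x=1 → posterior Beta(23/4, 28/5)
obs 9: x=1 → posterior Beta(27/4, 28/5)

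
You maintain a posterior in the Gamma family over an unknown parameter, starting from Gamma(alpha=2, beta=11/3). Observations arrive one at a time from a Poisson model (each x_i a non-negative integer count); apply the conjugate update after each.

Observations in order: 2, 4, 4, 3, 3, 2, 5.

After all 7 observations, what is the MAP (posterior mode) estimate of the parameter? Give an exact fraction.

9/4

obs 1: x=2 → posterior Gamma(4, 14/3)
obs 2: x=4 → posterior Gamma(8, 17/3)
obs 3: x=4 → posterior Gamma(12, 20/3)
obs 4: x=3 → posterior Gamma(15, 23/3)
obs 5: x=3 → posterior Gamma(18, 26/3)
obs 6: x=2 → posterior Gamma(20, 29/3)
obs 7: x=5 → posterior Gamma(25, 32/3)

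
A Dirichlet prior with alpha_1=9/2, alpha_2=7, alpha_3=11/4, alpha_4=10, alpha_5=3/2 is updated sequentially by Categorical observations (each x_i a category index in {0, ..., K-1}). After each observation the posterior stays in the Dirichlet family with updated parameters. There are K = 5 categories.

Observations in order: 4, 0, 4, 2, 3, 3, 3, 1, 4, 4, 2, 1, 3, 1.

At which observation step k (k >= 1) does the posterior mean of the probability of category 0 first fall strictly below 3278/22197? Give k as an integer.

k = 12

obs 1: x=4 → posterior Dirichlet(9/2, 7, 11/4, 10, 5/2)
obs 2: x=0 → posterior Dirichlet(11/2, 7, 11/4, 10, 5/2)
obs 3: x=4 → posterior Dirichlet(11/2, 7, 11/4, 10, 7/2)
obs 4: x=2 → posterior Dirichlet(11/2, 7, 15/4, 10, 7/2)
obs 5: x=3 → posterior Dirichlet(11/2, 7, 15/4, 11, 7/2)
obs 6: x=3 → posterior Dirichlet(11/2, 7, 15/4, 12, 7/2)
obs 7: x=3 → posterior Dirichlet(11/2, 7, 15/4, 13, 7/2)
obs 8: x=1 → posterior Dirichlet(11/2, 8, 15/4, 13, 7/2)
obs 9: x=4 → posterior Dirichlet(11/2, 8, 15/4, 13, 9/2)
obs 10: x=4 → posterior Dirichlet(11/2, 8, 15/4, 13, 11/2)
obs 11: x=2 → posterior Dirichlet(11/2, 8, 19/4, 13, 11/2)
obs 12: x=1 → posterior Dirichlet(11/2, 9, 19/4, 13, 11/2)
obs 13: x=3 → posterior Dirichlet(11/2, 9, 19/4, 14, 11/2)
obs 14: x=1 → posterior Dirichlet(11/2, 10, 19/4, 14, 11/2)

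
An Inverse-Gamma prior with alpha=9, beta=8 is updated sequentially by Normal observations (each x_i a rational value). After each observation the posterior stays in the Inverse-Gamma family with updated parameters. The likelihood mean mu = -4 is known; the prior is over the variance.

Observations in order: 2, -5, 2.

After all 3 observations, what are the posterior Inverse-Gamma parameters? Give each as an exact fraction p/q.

alpha=21/2, beta=89/2

obs 1: x=2 → posterior Inverse-Gamma(19/2, 26)
obs 2: x=-5 → posterior Inverse-Gamma(10, 53/2)
obs 3: x=2 → posterior Inverse-Gamma(21/2, 89/2)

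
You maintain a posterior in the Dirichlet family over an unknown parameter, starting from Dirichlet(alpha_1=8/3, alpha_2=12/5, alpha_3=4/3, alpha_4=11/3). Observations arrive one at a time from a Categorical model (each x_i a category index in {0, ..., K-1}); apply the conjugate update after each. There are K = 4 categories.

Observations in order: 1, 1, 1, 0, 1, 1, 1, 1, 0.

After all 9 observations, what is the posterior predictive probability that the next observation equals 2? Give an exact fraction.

obs 1: x=1 → posterior Dirichlet(8/3, 17/5, 4/3, 11/3)
obs 2: x=1 → posterior Dirichlet(8/3, 22/5, 4/3, 11/3)
obs 3: x=1 → posterior Dirichlet(8/3, 27/5, 4/3, 11/3)
obs 4: x=0 → posterior Dirichlet(11/3, 27/5, 4/3, 11/3)
obs 5: x=1 → posterior Dirichlet(11/3, 32/5, 4/3, 11/3)
obs 6: x=1 → posterior Dirichlet(11/3, 37/5, 4/3, 11/3)
obs 7: x=1 → posterior Dirichlet(11/3, 42/5, 4/3, 11/3)
obs 8: x=1 → posterior Dirichlet(11/3, 47/5, 4/3, 11/3)
obs 9: x=0 → posterior Dirichlet(14/3, 47/5, 4/3, 11/3)

10/143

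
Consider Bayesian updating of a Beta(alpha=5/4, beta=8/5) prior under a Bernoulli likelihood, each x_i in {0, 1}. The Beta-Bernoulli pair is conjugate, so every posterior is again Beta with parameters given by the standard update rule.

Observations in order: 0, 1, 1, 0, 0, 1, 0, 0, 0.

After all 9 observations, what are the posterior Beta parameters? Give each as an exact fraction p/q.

obs 1: x=0 → posterior Beta(5/4, 13/5)
obs 2: x=1 → posterior Beta(9/4, 13/5)
obs 3: x=1 → posterior Beta(13/4, 13/5)
obs 4: x=0 → posterior Beta(13/4, 18/5)
obs 5: x=0 → posterior Beta(13/4, 23/5)
obs 6: x=1 → posterior Beta(17/4, 23/5)
obs 7: x=0 → posterior Beta(17/4, 28/5)
obs 8: x=0 → posterior Beta(17/4, 33/5)
obs 9: x=0 → posterior Beta(17/4, 38/5)

alpha=17/4, beta=38/5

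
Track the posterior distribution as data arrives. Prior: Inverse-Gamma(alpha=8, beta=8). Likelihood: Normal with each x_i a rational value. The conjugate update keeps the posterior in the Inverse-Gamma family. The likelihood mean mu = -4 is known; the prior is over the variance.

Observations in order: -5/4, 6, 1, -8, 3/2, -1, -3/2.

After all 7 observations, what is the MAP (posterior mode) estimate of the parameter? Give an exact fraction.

obs 1: x=-5/4 → posterior Inverse-Gamma(17/2, 377/32)
obs 2: x=6 → posterior Inverse-Gamma(9, 1977/32)
obs 3: x=1 → posterior Inverse-Gamma(19/2, 2377/32)
obs 4: x=-8 → posterior Inverse-Gamma(10, 2633/32)
obs 5: x=3/2 → posterior Inverse-Gamma(21/2, 3117/32)
obs 6: x=-1 → posterior Inverse-Gamma(11, 3261/32)
obs 7: x=-3/2 → posterior Inverse-Gamma(23/2, 3361/32)

3361/400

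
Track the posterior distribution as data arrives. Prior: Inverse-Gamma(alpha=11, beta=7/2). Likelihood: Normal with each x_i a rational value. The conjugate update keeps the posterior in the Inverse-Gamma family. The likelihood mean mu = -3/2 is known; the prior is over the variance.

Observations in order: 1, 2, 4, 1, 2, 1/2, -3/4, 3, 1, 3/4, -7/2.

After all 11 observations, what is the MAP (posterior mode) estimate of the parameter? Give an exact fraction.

obs 1: x=1 → posterior Inverse-Gamma(23/2, 53/8)
obs 2: x=2 → posterior Inverse-Gamma(12, 51/4)
obs 3: x=4 → posterior Inverse-Gamma(25/2, 223/8)
obs 4: x=1 → posterior Inverse-Gamma(13, 31)
obs 5: x=2 → posterior Inverse-Gamma(27/2, 297/8)
obs 6: x=1/2 → posterior Inverse-Gamma(14, 313/8)
obs 7: x=-3/4 → posterior Inverse-Gamma(29/2, 1261/32)
obs 8: x=3 → posterior Inverse-Gamma(15, 1585/32)
obs 9: x=1 → posterior Inverse-Gamma(31/2, 1685/32)
obs 10: x=3/4 → posterior Inverse-Gamma(16, 883/16)
obs 11: x=-7/2 → posterior Inverse-Gamma(33/2, 915/16)

183/56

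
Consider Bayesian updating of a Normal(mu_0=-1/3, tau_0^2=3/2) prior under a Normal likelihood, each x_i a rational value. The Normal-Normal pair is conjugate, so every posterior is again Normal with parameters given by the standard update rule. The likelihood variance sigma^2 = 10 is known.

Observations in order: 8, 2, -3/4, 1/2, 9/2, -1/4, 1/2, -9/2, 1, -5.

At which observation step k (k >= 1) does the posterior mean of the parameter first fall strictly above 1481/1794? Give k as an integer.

k = 2

obs 1: x=8 → posterior Normal(52/69, 30/23)
obs 2: x=2 → posterior Normal(35/39, 15/13)
obs 3: x=-3/4 → posterior Normal(253/348, 30/29)
obs 4: x=1/2 → posterior Normal(271/384, 15/16)
obs 5: x=9/2 → posterior Normal(433/420, 6/7)
obs 6: x=-1/4 → posterior Normal(53/57, 15/19)
obs 7: x=1/2 → posterior Normal(221/246, 30/41)
obs 8: x=-9/2 → posterior Normal(35/66, 15/22)
obs 9: x=1 → posterior Normal(79/141, 30/47)
obs 10: x=-5 → posterior Normal(17/75, 3/5)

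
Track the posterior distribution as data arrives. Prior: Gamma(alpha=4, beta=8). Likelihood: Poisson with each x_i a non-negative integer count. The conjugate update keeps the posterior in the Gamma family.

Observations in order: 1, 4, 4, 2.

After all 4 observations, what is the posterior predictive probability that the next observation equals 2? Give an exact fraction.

obs 1: x=1 → posterior Gamma(5, 9)
obs 2: x=4 → posterior Gamma(9, 10)
obs 3: x=4 → posterior Gamma(13, 11)
obs 4: x=2 → posterior Gamma(15, 12)

1848842588950364160/8650415919381337933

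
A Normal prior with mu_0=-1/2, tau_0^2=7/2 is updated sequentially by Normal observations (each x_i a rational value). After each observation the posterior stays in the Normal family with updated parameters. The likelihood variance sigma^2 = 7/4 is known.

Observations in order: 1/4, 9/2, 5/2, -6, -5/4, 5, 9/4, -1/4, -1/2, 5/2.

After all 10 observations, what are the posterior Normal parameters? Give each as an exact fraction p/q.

obs 1: x=1/4 → posterior Normal(0, 7/6)
obs 2: x=9/2 → posterior Normal(9/5, 7/10)
obs 3: x=5/2 → posterior Normal(2, 1/2)
obs 4: x=-6 → posterior Normal(2/9, 7/18)
obs 5: x=-5/4 → posterior Normal(-1/22, 7/22)
obs 6: x=5 → posterior Normal(19/26, 7/26)
obs 7: x=9/4 → posterior Normal(14/15, 7/30)
obs 8: x=-1/4 → posterior Normal(27/34, 7/34)
obs 9: x=-1/2 → posterior Normal(25/38, 7/38)
obs 10: x=5/2 → posterior Normal(5/6, 1/6)

mu_0=5/6, tau_0^2=1/6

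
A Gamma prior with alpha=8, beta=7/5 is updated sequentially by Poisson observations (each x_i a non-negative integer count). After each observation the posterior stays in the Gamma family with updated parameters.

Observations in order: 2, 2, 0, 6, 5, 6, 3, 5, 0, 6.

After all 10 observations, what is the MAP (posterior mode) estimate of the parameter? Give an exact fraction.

obs 1: x=2 → posterior Gamma(10, 12/5)
obs 2: x=2 → posterior Gamma(12, 17/5)
obs 3: x=0 → posterior Gamma(12, 22/5)
obs 4: x=6 → posterior Gamma(18, 27/5)
obs 5: x=5 → posterior Gamma(23, 32/5)
obs 6: x=6 → posterior Gamma(29, 37/5)
obs 7: x=3 → posterior Gamma(32, 42/5)
obs 8: x=5 → posterior Gamma(37, 47/5)
obs 9: x=0 → posterior Gamma(37, 52/5)
obs 10: x=6 → posterior Gamma(43, 57/5)

70/19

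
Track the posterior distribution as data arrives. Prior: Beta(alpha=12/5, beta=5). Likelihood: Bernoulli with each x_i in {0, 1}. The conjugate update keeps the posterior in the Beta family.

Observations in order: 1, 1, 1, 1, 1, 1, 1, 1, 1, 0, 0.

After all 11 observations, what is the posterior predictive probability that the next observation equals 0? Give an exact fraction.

35/92

obs 1: x=1 → posterior Beta(17/5, 5)
obs 2: x=1 → posterior Beta(22/5, 5)
obs 3: x=1 → posterior Beta(27/5, 5)
obs 4: x=1 → posterior Beta(32/5, 5)
obs 5: x=1 → posterior Beta(37/5, 5)
obs 6: x=1 → posterior Beta(42/5, 5)
obs 7: x=1 → posterior Beta(47/5, 5)
obs 8: x=1 → posterior Beta(52/5, 5)
obs 9: x=1 → posterior Beta(57/5, 5)
obs 10: x=0 → posterior Beta(57/5, 6)
obs 11: x=0 → posterior Beta(57/5, 7)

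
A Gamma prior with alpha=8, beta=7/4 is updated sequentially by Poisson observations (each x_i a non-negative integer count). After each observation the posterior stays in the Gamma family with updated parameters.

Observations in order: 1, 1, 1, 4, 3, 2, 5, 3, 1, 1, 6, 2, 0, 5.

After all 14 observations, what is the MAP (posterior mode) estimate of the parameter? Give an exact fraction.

obs 1: x=1 → posterior Gamma(9, 11/4)
obs 2: x=1 → posterior Gamma(10, 15/4)
obs 3: x=1 → posterior Gamma(11, 19/4)
obs 4: x=4 → posterior Gamma(15, 23/4)
obs 5: x=3 → posterior Gamma(18, 27/4)
obs 6: x=2 → posterior Gamma(20, 31/4)
obs 7: x=5 → posterior Gamma(25, 35/4)
obs 8: x=3 → posterior Gamma(28, 39/4)
obs 9: x=1 → posterior Gamma(29, 43/4)
obs 10: x=1 → posterior Gamma(30, 47/4)
obs 11: x=6 → posterior Gamma(36, 51/4)
obs 12: x=2 → posterior Gamma(38, 55/4)
obs 13: x=0 → posterior Gamma(38, 59/4)
obs 14: x=5 → posterior Gamma(43, 63/4)

8/3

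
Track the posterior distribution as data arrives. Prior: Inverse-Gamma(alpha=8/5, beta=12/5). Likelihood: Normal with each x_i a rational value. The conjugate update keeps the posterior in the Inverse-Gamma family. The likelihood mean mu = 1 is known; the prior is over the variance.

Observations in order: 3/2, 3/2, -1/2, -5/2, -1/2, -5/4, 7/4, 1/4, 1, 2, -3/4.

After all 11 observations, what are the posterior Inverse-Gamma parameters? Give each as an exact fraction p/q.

obs 1: x=3/2 → posterior Inverse-Gamma(21/10, 101/40)
obs 2: x=3/2 → posterior Inverse-Gamma(13/5, 53/20)
obs 3: x=-1/2 → posterior Inverse-Gamma(31/10, 151/40)
obs 4: x=-5/2 → posterior Inverse-Gamma(18/5, 99/10)
obs 5: x=-1/2 → posterior Inverse-Gamma(41/10, 441/40)
obs 6: x=-5/4 → posterior Inverse-Gamma(23/5, 2169/160)
obs 7: x=7/4 → posterior Inverse-Gamma(51/10, 1107/80)
obs 8: x=1/4 → posterior Inverse-Gamma(28/5, 2259/160)
obs 9: x=1 → posterior Inverse-Gamma(61/10, 2259/160)
obs 10: x=2 → posterior Inverse-Gamma(33/5, 2339/160)
obs 11: x=-3/4 → posterior Inverse-Gamma(71/10, 323/20)

alpha=71/10, beta=323/20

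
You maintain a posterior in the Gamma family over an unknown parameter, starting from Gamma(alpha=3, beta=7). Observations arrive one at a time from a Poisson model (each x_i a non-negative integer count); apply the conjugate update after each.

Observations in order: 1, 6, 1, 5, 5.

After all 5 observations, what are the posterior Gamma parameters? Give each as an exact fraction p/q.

alpha=21, beta=12

obs 1: x=1 → posterior Gamma(4, 8)
obs 2: x=6 → posterior Gamma(10, 9)
obs 3: x=1 → posterior Gamma(11, 10)
obs 4: x=5 → posterior Gamma(16, 11)
obs 5: x=5 → posterior Gamma(21, 12)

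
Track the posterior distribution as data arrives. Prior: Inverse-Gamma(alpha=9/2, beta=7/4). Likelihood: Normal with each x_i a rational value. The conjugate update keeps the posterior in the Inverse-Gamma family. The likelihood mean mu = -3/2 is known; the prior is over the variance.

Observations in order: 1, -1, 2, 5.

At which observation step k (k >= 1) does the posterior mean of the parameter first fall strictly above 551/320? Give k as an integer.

k = 3

obs 1: x=1 → posterior Inverse-Gamma(5, 39/8)
obs 2: x=-1 → posterior Inverse-Gamma(11/2, 5)
obs 3: x=2 → posterior Inverse-Gamma(6, 89/8)
obs 4: x=5 → posterior Inverse-Gamma(13/2, 129/4)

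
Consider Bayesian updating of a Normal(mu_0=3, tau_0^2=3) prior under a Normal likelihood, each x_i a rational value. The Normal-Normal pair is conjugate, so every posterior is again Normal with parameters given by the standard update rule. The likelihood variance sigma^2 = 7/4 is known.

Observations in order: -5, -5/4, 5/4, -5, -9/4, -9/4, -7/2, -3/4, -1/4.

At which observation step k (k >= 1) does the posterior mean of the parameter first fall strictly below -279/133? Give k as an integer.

k = 7

obs 1: x=-5 → posterior Normal(-39/19, 21/19)
obs 2: x=-5/4 → posterior Normal(-54/31, 21/31)
obs 3: x=5/4 → posterior Normal(-39/43, 21/43)
obs 4: x=-5 → posterior Normal(-9/5, 21/55)
obs 5: x=-9/4 → posterior Normal(-126/67, 21/67)
obs 6: x=-9/4 → posterior Normal(-153/79, 21/79)
obs 7: x=-7/2 → posterior Normal(-15/7, 3/13)
obs 8: x=-3/4 → posterior Normal(-204/103, 21/103)
obs 9: x=-1/4 → posterior Normal(-9/5, 21/115)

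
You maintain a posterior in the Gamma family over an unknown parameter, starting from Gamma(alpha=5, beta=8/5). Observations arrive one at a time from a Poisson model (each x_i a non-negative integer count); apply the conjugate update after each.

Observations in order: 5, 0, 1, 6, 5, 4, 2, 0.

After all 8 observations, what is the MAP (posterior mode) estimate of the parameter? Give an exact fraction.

45/16

obs 1: x=5 → posterior Gamma(10, 13/5)
obs 2: x=0 → posterior Gamma(10, 18/5)
obs 3: x=1 → posterior Gamma(11, 23/5)
obs 4: x=6 → posterior Gamma(17, 28/5)
obs 5: x=5 → posterior Gamma(22, 33/5)
obs 6: x=4 → posterior Gamma(26, 38/5)
obs 7: x=2 → posterior Gamma(28, 43/5)
obs 8: x=0 → posterior Gamma(28, 48/5)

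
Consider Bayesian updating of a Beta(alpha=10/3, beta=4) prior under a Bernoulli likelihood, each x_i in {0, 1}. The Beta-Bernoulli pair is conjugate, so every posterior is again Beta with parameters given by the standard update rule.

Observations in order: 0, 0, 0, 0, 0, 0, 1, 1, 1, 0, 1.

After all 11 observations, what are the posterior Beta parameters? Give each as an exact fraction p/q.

obs 1: x=0 → posterior Beta(10/3, 5)
obs 2: x=0 → posterior Beta(10/3, 6)
obs 3: x=0 → posterior Beta(10/3, 7)
obs 4: x=0 → posterior Beta(10/3, 8)
obs 5: x=0 → posterior Beta(10/3, 9)
obs 6: x=0 → posterior Beta(10/3, 10)
obs 7: x=1 → posterior Beta(13/3, 10)
obs 8: x=1 → posterior Beta(16/3, 10)
obs 9: x=1 → posterior Beta(19/3, 10)
obs 10: x=0 → posterior Beta(19/3, 11)
obs 11: x=1 → posterior Beta(22/3, 11)

alpha=22/3, beta=11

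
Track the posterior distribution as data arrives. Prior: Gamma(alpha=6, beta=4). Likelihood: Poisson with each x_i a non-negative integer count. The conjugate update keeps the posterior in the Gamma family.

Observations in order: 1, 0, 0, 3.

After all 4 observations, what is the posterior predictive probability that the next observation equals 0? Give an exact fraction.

1073741824/3486784401

obs 1: x=1 → posterior Gamma(7, 5)
obs 2: x=0 → posterior Gamma(7, 6)
obs 3: x=0 → posterior Gamma(7, 7)
obs 4: x=3 → posterior Gamma(10, 8)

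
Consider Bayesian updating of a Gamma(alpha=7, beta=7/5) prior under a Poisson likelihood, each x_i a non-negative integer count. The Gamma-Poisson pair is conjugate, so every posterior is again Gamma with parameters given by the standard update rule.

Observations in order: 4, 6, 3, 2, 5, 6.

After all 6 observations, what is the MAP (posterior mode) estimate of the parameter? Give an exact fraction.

160/37

obs 1: x=4 → posterior Gamma(11, 12/5)
obs 2: x=6 → posterior Gamma(17, 17/5)
obs 3: x=3 → posterior Gamma(20, 22/5)
obs 4: x=2 → posterior Gamma(22, 27/5)
obs 5: x=5 → posterior Gamma(27, 32/5)
obs 6: x=6 → posterior Gamma(33, 37/5)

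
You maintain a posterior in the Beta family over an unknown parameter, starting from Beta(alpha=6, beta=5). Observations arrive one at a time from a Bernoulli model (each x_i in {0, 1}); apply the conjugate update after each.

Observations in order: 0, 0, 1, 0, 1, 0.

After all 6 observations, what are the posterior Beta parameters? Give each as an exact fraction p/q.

obs 1: x=0 → posterior Beta(6, 6)
obs 2: x=0 → posterior Beta(6, 7)
obs 3: x=1 → posterior Beta(7, 7)
obs 4: x=0 → posterior Beta(7, 8)
obs 5: x=1 → posterior Beta(8, 8)
obs 6: x=0 → posterior Beta(8, 9)

alpha=8, beta=9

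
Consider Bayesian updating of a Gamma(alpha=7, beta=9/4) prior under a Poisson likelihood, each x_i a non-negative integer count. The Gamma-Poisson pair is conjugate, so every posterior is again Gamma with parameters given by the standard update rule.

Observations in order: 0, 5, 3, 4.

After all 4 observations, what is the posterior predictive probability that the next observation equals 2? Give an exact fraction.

1105945557355880737304687500000/5132842708382182842735812571629

obs 1: x=0 → posterior Gamma(7, 13/4)
obs 2: x=5 → posterior Gamma(12, 17/4)
obs 3: x=3 → posterior Gamma(15, 21/4)
obs 4: x=4 → posterior Gamma(19, 25/4)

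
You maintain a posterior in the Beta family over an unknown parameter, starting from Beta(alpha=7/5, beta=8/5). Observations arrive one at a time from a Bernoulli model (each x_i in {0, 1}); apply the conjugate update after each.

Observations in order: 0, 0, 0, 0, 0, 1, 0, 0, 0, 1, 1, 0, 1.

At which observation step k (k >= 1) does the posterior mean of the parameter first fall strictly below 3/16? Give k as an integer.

k = 5

obs 1: x=0 → posterior Beta(7/5, 13/5)
obs 2: x=0 → posterior Beta(7/5, 18/5)
obs 3: x=0 → posterior Beta(7/5, 23/5)
obs 4: x=0 → posterior Beta(7/5, 28/5)
obs 5: x=0 → posterior Beta(7/5, 33/5)
obs 6: x=1 → posterior Beta(12/5, 33/5)
obs 7: x=0 → posterior Beta(12/5, 38/5)
obs 8: x=0 → posterior Beta(12/5, 43/5)
obs 9: x=0 → posterior Beta(12/5, 48/5)
obs 10: x=1 → posterior Beta(17/5, 48/5)
obs 11: x=1 → posterior Beta(22/5, 48/5)
obs 12: x=0 → posterior Beta(22/5, 53/5)
obs 13: x=1 → posterior Beta(27/5, 53/5)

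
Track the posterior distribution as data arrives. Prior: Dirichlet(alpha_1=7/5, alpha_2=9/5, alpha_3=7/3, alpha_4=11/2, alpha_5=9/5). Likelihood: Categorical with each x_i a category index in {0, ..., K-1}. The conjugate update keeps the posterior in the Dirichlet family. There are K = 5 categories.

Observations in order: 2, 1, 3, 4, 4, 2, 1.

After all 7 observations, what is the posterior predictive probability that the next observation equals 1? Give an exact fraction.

114/595

obs 1: x=2 → posterior Dirichlet(7/5, 9/5, 10/3, 11/2, 9/5)
obs 2: x=1 → posterior Dirichlet(7/5, 14/5, 10/3, 11/2, 9/5)
obs 3: x=3 → posterior Dirichlet(7/5, 14/5, 10/3, 13/2, 9/5)
obs 4: x=4 → posterior Dirichlet(7/5, 14/5, 10/3, 13/2, 14/5)
obs 5: x=4 → posterior Dirichlet(7/5, 14/5, 10/3, 13/2, 19/5)
obs 6: x=2 → posterior Dirichlet(7/5, 14/5, 13/3, 13/2, 19/5)
obs 7: x=1 → posterior Dirichlet(7/5, 19/5, 13/3, 13/2, 19/5)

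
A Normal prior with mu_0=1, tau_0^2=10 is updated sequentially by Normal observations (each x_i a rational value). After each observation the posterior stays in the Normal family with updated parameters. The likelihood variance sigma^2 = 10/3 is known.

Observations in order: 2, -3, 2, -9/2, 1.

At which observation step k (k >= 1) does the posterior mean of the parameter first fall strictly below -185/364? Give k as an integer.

obs 1: x=2 → posterior Normal(7/4, 5/2)
obs 2: x=-3 → posterior Normal(-2/7, 10/7)
obs 3: x=2 → posterior Normal(2/5, 1)
obs 4: x=-9/2 → posterior Normal(-19/26, 10/13)
obs 5: x=1 → posterior Normal(-13/32, 5/8)

k = 4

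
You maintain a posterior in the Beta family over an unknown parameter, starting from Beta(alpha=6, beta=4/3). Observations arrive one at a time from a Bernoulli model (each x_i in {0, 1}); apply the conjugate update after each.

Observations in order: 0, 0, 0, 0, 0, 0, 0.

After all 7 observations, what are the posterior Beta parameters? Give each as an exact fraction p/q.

alpha=6, beta=25/3

obs 1: x=0 → posterior Beta(6, 7/3)
obs 2: x=0 → posterior Beta(6, 10/3)
obs 3: x=0 → posterior Beta(6, 13/3)
obs 4: x=0 → posterior Beta(6, 16/3)
obs 5: x=0 → posterior Beta(6, 19/3)
obs 6: x=0 → posterior Beta(6, 22/3)
obs 7: x=0 → posterior Beta(6, 25/3)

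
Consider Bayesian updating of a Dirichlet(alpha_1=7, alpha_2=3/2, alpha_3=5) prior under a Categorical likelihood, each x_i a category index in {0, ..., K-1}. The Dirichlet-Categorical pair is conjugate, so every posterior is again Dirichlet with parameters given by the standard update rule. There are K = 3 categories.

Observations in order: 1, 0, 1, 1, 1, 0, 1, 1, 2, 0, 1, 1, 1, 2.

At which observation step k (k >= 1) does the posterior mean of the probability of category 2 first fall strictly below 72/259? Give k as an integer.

obs 1: x=1 → posterior Dirichlet(7, 5/2, 5)
obs 2: x=0 → posterior Dirichlet(8, 5/2, 5)
obs 3: x=1 → posterior Dirichlet(8, 7/2, 5)
obs 4: x=1 → posterior Dirichlet(8, 9/2, 5)
obs 5: x=1 → posterior Dirichlet(8, 11/2, 5)
obs 6: x=0 → posterior Dirichlet(9, 11/2, 5)
obs 7: x=1 → posterior Dirichlet(9, 13/2, 5)
obs 8: x=1 → posterior Dirichlet(9, 15/2, 5)
obs 9: x=2 → posterior Dirichlet(9, 15/2, 6)
obs 10: x=0 → posterior Dirichlet(10, 15/2, 6)
obs 11: x=1 → posterior Dirichlet(10, 17/2, 6)
obs 12: x=1 → posterior Dirichlet(10, 19/2, 6)
obs 13: x=1 → posterior Dirichlet(10, 21/2, 6)
obs 14: x=2 → posterior Dirichlet(10, 21/2, 7)

k = 5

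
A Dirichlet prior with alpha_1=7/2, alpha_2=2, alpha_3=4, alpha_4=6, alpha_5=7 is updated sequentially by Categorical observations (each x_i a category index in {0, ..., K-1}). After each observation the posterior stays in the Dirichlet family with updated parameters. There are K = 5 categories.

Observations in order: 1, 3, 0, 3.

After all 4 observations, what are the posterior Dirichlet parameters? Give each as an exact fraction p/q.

obs 1: x=1 → posterior Dirichlet(7/2, 3, 4, 6, 7)
obs 2: x=3 → posterior Dirichlet(7/2, 3, 4, 7, 7)
obs 3: x=0 → posterior Dirichlet(9/2, 3, 4, 7, 7)
obs 4: x=3 → posterior Dirichlet(9/2, 3, 4, 8, 7)

alpha_1=9/2, alpha_2=3, alpha_3=4, alpha_4=8, alpha_5=7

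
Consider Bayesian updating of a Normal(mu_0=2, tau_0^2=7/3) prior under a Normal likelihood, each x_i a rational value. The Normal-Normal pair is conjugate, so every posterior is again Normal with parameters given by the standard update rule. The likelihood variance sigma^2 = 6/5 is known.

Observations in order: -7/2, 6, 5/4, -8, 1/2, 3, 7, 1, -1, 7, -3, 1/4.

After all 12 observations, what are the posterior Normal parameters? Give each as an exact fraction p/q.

obs 1: x=-7/2 → posterior Normal(-173/106, 42/53)
obs 2: x=6 → posterior Normal(247/176, 21/44)
obs 3: x=5/4 → posterior Normal(223/164, 14/41)
obs 4: x=-8 → posterior Normal(-451/632, 21/79)
obs 5: x=1/2 → posterior Normal(-381/772, 42/193)
obs 6: x=3 → posterior Normal(13/304, 7/38)
obs 7: x=7 → posterior Normal(1019/1052, 42/263)
obs 8: x=1 → posterior Normal(1159/1192, 21/149)
obs 9: x=-1 → posterior Normal(1019/1332, 14/111)
obs 10: x=7 → posterior Normal(1999/1472, 21/184)
obs 11: x=-3 → posterior Normal(1579/1612, 42/403)
obs 12: x=1/4 → posterior Normal(269/292, 7/73)

mu_0=269/292, tau_0^2=7/73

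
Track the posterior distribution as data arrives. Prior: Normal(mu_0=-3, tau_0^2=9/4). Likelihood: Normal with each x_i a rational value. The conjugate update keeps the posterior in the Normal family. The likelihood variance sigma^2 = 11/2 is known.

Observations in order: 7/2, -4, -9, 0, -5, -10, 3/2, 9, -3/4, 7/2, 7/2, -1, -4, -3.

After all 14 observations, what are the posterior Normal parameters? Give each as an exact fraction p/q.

mu_0=-831/592, tau_0^2=99/296

obs 1: x=7/2 → posterior Normal(-69/62, 99/62)
obs 2: x=-4 → posterior Normal(-141/80, 99/80)
obs 3: x=-9 → posterior Normal(-303/98, 99/98)
obs 4: x=0 → posterior Normal(-303/116, 99/116)
obs 5: x=-5 → posterior Normal(-393/134, 99/134)
obs 6: x=-10 → posterior Normal(-573/152, 99/152)
obs 7: x=3/2 → posterior Normal(-273/85, 99/170)
obs 8: x=9 → posterior Normal(-96/47, 99/188)
obs 9: x=-3/4 → posterior Normal(-795/412, 99/206)
obs 10: x=7/2 → posterior Normal(-669/448, 99/224)
obs 11: x=7/2 → posterior Normal(-543/484, 9/22)
obs 12: x=-1 → posterior Normal(-579/520, 99/260)
obs 13: x=-4 → posterior Normal(-723/556, 99/278)
obs 14: x=-3 → posterior Normal(-831/592, 99/296)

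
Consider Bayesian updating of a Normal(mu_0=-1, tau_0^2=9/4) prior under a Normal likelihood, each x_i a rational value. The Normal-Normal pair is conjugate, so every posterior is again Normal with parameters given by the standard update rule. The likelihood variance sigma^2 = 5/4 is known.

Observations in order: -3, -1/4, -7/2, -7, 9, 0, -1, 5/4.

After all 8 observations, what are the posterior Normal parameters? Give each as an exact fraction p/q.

mu_0=-13/22, tau_0^2=45/308

obs 1: x=-3 → posterior Normal(-16/7, 45/56)
obs 2: x=-1/4 → posterior Normal(-137/92, 45/92)
obs 3: x=-7/2 → posterior Normal(-263/128, 45/128)
obs 4: x=-7 → posterior Normal(-515/164, 45/164)
obs 5: x=9 → posterior Normal(-191/200, 9/40)
obs 6: x=0 → posterior Normal(-191/236, 45/236)
obs 7: x=-1 → posterior Normal(-227/272, 45/272)
obs 8: x=5/4 → posterior Normal(-13/22, 45/308)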